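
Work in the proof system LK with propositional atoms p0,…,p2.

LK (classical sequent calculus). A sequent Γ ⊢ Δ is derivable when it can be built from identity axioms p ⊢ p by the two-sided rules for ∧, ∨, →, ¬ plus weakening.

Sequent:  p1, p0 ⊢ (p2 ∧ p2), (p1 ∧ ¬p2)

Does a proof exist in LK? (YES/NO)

Derivation trace:
[WL] p1, p0 ⊢ (p2 ∧ p2), (p1 ∧ ¬p2)
  [∧R] p1 ⊢ (p2 ∧ p2), (p1 ∧ ¬p2)
    [Ax] p1 ⊢ p1
    [¬R]  ⊢ (p2 ∧ p2), ¬p2
      [∧R] p2 ⊢ (p2 ∧ p2)
        [Ax] p2 ⊢ p2
        [Ax] p2 ⊢ p2

Result: YES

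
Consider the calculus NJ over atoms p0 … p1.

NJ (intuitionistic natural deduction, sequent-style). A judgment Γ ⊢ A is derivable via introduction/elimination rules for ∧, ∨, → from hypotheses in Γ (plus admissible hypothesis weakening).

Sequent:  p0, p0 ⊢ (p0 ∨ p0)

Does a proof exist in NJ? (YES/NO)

Proof tree:
[Wk] p0, p0 ⊢ (p0 ∨ p0)
  [∨I₁] p0 ⊢ (p0 ∨ p0)
    [Ax] p0 ⊢ p0

Result: YES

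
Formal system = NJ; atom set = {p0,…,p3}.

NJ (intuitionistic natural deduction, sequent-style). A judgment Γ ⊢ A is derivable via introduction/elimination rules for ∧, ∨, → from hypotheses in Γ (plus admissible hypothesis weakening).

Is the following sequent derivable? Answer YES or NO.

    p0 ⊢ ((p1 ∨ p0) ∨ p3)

Proof tree:
[∨I₁] p0 ⊢ ((p1 ∨ p0) ∨ p3)
  [∨I₂] p0 ⊢ (p1 ∨ p0)
    [Ax] p0 ⊢ p0

Result: YES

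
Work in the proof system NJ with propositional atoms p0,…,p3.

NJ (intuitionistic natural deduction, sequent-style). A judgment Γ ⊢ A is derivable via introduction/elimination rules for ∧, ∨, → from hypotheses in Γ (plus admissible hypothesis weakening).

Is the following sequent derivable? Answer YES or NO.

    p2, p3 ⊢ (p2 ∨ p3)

Proof tree:
[Wk] p2, p3 ⊢ (p2 ∨ p3)
  [∨I₁] p2 ⊢ (p2 ∨ p3)
    [Ax] p2 ⊢ p2

Result: YES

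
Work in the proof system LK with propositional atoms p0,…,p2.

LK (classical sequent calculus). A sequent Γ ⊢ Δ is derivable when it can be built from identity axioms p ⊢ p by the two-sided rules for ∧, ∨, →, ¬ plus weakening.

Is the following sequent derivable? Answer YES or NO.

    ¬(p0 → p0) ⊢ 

Proof tree:
[¬L] ¬(p0 → p0) ⊢ 
  [→R]  ⊢ (p0 → p0)
    [Ax] p0 ⊢ p0

Result: YES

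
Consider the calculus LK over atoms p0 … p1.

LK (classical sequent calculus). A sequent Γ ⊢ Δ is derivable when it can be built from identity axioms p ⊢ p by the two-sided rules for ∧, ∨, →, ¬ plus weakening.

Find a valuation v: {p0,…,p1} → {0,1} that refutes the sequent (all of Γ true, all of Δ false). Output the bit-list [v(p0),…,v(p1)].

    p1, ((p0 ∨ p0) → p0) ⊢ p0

Truth-table refutation:
  v=00: Γ:[p1=F, ((p0 ∨ p0) → p0)=T] Δ:[p0=F] refutes=False
  v=01: Γ:[p1=T, ((p0 ∨ p0) → p0)=T] Δ:[p0=F] refutes=True  ← countermodel

Result: [0, 1]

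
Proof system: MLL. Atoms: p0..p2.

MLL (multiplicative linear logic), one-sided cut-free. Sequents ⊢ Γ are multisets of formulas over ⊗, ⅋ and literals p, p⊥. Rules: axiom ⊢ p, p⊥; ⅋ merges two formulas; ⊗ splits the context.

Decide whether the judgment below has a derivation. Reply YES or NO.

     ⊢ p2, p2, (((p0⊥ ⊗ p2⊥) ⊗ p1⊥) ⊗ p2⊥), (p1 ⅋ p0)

Derivation trace:
[⅋]  ⊢ p2, p2, (((p0⊥ ⊗ p2⊥) ⊗ p1⊥) ⊗ p2⊥), (p1 ⅋ p0)
  [⊗]  ⊢ p0, p2, p1, p2, (((p0⊥ ⊗ p2⊥) ⊗ p1⊥) ⊗ p2⊥)
    [⊗]  ⊢ p0, p2, p1, ((p0⊥ ⊗ p2⊥) ⊗ p1⊥)
      [⊗]  ⊢ p0, p2, (p0⊥ ⊗ p2⊥)
        [Ax]  ⊢ p0, p0⊥
        [Ax]  ⊢ p2, p2⊥
      [Ax]  ⊢ p1, p1⊥
    [Ax]  ⊢ p2, p2⊥

Result: YES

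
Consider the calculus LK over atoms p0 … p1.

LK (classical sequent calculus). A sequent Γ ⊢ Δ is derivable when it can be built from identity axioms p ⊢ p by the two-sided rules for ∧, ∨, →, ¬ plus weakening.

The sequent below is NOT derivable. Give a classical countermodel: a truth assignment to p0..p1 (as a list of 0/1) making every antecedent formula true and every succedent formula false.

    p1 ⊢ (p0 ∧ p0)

Search for a countermodel by truth-table:
  v=00: Γ:[p1=F] Δ:[(p0 ∧ p0)=F] refutes=False
  v=01: Γ:[p1=T] Δ:[(p0 ∧ p0)=F] refutes=True  ← countermodel

Result: [0, 1]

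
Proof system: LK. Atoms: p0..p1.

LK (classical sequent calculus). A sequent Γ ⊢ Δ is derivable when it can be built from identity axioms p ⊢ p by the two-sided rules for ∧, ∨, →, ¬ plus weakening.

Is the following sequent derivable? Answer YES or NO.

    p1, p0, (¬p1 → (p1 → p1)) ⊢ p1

Derivation trace:
[→L] p1, p0, (¬p1 → (p1 → p1)) ⊢ p1
  [WL] p0 ⊢ p1, ¬p1
    [¬R]  ⊢ p1, ¬p1
      [Ax] p1 ⊢ p1
  [→L] p1, (p1 → p1) ⊢ p1
    [Ax] p1 ⊢ p1
    [Ax] p1 ⊢ p1

Result: YES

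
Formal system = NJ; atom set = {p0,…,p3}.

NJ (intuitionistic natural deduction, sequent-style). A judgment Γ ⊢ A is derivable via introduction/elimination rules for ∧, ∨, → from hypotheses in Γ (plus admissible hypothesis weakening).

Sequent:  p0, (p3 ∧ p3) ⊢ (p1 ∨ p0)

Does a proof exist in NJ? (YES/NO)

Derivation trace:
[Wk] p0, (p3 ∧ p3) ⊢ (p1 ∨ p0)
  [∨I₂] p0 ⊢ (p1 ∨ p0)
    [Ax] p0 ⊢ p0

Result: YES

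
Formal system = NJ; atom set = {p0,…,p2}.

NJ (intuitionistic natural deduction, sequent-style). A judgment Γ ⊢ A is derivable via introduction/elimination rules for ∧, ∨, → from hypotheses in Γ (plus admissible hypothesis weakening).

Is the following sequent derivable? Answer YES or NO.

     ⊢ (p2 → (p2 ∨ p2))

Derivation (root first):
[→I]  ⊢ (p2 → (p2 ∨ p2))
  [∨I₂] p2 ⊢ (p2 ∨ p2)
    [Ax] p2 ⊢ p2

Result: YES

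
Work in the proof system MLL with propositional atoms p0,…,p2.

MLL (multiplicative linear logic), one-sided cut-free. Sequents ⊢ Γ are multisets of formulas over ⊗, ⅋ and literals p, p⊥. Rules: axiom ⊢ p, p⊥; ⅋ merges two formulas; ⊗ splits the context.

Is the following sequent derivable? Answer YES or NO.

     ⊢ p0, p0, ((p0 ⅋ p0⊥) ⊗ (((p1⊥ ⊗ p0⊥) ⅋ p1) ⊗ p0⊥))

Proof tree:
[⊗]  ⊢ p0, p0, ((p0 ⅋ p0⊥) ⊗ (((p1⊥ ⊗ p0⊥) ⅋ p1) ⊗ p0⊥))
  [⅋]  ⊢ (p0 ⅋ p0⊥)
    [Ax]  ⊢ p0, p0⊥
  [⊗]  ⊢ p0, p0, (((p1⊥ ⊗ p0⊥) ⅋ p1) ⊗ p0⊥)
    [⅋]  ⊢ p0, ((p1⊥ ⊗ p0⊥) ⅋ p1)
      [⊗]  ⊢ p1, p0, (p1⊥ ⊗ p0⊥)
        [Ax]  ⊢ p1, p1⊥
        [Ax]  ⊢ p0, p0⊥
    [Ax]  ⊢ p0, p0⊥

Result: YES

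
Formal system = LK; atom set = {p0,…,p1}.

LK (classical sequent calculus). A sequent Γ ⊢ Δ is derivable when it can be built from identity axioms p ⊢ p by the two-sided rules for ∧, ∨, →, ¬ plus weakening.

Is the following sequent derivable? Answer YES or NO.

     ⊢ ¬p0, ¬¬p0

Derivation (root first):
[¬R]  ⊢ ¬p0, ¬¬p0
  [¬R] ¬p0 ⊢ ¬p0
    [¬L] p0, ¬p0 ⊢ 
      [Ax] p0 ⊢ p0

Result: YES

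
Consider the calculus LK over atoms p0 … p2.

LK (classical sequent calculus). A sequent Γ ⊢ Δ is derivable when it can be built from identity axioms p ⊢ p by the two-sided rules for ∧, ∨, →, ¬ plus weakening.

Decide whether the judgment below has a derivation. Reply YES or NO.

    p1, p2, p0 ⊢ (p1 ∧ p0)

Proof tree:
[∧R] p1, p2, p0 ⊢ (p1 ∧ p0)
  [WL] p1, p2 ⊢ p1
    [Ax] p1 ⊢ p1
  [Ax] p0 ⊢ p0

Result: YES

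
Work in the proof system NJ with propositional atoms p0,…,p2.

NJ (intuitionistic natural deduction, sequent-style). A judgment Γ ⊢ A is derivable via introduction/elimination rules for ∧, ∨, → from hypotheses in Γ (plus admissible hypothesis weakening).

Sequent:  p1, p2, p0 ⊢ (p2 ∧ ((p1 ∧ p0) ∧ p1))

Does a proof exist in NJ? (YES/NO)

Proof tree:
[∧I] p1, p2, p0 ⊢ (p2 ∧ ((p1 ∧ p0) ∧ p1))
  [Ax] p2 ⊢ p2
  [∧I] p1, p0 ⊢ ((p1 ∧ p0) ∧ p1)
    [∧I] p1, p0 ⊢ (p1 ∧ p0)
      [Ax] p1 ⊢ p1
      [Ax] p0 ⊢ p0
    [Ax] p1 ⊢ p1

Result: YES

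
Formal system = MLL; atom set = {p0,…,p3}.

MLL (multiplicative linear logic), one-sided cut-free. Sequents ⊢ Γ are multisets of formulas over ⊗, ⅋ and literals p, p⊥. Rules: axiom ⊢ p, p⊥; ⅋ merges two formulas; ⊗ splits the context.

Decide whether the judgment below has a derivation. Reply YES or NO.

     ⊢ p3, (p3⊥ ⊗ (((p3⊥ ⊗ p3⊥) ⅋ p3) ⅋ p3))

Derivation (root first):
[⊗]  ⊢ p3, (p3⊥ ⊗ (((p3⊥ ⊗ p3⊥) ⅋ p3) ⅋ p3))
  [Ax]  ⊢ p3, p3⊥
  [⅋]  ⊢ (((p3⊥ ⊗ p3⊥) ⅋ p3) ⅋ p3)
    [⅋]  ⊢ p3, ((p3⊥ ⊗ p3⊥) ⅋ p3)
      [⊗]  ⊢ p3, p3, (p3⊥ ⊗ p3⊥)
        [Ax]  ⊢ p3, p3⊥
        [Ax]  ⊢ p3, p3⊥

Result: YES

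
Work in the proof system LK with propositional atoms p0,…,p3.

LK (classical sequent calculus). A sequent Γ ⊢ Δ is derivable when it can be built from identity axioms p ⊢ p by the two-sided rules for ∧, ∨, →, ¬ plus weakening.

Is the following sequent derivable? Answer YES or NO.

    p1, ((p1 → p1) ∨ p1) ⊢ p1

Derivation trace:
[∨L] p1, ((p1 → p1) ∨ p1) ⊢ p1
  [→L] p1, (p1 → p1) ⊢ p1
    [Ax] p1 ⊢ p1
    [Ax] p1 ⊢ p1
  [Ax] p1 ⊢ p1

Result: YES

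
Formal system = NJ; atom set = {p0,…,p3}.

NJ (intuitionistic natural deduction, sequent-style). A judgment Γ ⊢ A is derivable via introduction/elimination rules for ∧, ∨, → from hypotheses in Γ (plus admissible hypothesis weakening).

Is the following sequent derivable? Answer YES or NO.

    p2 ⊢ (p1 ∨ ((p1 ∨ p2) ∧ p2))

Proof tree:
[∨I₂] p2 ⊢ (p1 ∨ ((p1 ∨ p2) ∧ p2))
  [∧I] p2 ⊢ ((p1 ∨ p2) ∧ p2)
    [∨I₂] p2 ⊢ (p1 ∨ p2)
      [Ax] p2 ⊢ p2
    [Ax] p2 ⊢ p2

Result: YES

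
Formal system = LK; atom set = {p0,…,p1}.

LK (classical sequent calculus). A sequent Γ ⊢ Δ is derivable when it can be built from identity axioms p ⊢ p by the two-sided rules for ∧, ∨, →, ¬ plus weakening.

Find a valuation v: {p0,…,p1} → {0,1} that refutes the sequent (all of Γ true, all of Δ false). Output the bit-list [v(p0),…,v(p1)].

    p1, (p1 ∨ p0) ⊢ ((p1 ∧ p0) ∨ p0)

Search for a countermodel by truth-table:
  v=00: Γ:[p1=F, (p1 ∨ p0)=F] Δ:[((p1 ∧ p0) ∨ p0)=F] refutes=False
  v=01: Γ:[p1=T, (p1 ∨ p0)=T] Δ:[((p1 ∧ p0) ∨ p0)=F] refutes=True  ← countermodel

Result: [0, 1]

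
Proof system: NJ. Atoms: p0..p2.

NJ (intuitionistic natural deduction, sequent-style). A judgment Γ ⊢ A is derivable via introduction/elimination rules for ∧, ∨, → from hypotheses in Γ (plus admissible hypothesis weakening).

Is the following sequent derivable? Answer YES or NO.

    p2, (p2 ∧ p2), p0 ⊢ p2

Derivation (root first):
[Wk] p2, (p2 ∧ p2), p0 ⊢ p2
  [Wk] p2, (p2 ∧ p2) ⊢ p2
    [Ax] p2 ⊢ p2

Result: YES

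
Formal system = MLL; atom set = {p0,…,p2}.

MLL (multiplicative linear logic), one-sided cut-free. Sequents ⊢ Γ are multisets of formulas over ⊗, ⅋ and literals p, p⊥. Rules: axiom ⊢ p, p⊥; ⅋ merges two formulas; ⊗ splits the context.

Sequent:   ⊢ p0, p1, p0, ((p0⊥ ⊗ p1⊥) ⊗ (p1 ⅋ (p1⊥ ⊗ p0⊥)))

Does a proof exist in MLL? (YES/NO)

Derivation (root first):
[⊗]  ⊢ p0, p1, p0, ((p0⊥ ⊗ p1⊥) ⊗ (p1 ⅋ (p1⊥ ⊗ p0⊥)))
  [⊗]  ⊢ p0, p1, (p0⊥ ⊗ p1⊥)
    [Ax]  ⊢ p0, p0⊥
    [Ax]  ⊢ p1, p1⊥
  [⅋]  ⊢ p0, (p1 ⅋ (p1⊥ ⊗ p0⊥))
    [⊗]  ⊢ p1, p0, (p1⊥ ⊗ p0⊥)
      [Ax]  ⊢ p1, p1⊥
      [Ax]  ⊢ p0, p0⊥

Result: YES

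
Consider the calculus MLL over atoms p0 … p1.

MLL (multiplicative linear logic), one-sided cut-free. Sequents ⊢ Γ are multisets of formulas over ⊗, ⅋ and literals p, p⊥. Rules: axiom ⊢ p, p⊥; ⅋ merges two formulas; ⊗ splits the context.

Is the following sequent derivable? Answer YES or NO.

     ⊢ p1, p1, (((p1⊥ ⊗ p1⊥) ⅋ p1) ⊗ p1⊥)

Derivation (root first):
[⊗]  ⊢ p1, p1, (((p1⊥ ⊗ p1⊥) ⅋ p1) ⊗ p1⊥)
  [⅋]  ⊢ p1, ((p1⊥ ⊗ p1⊥) ⅋ p1)
    [⊗]  ⊢ p1, p1, (p1⊥ ⊗ p1⊥)
      [Ax]  ⊢ p1, p1⊥
      [Ax]  ⊢ p1, p1⊥
  [Ax]  ⊢ p1, p1⊥

Result: YES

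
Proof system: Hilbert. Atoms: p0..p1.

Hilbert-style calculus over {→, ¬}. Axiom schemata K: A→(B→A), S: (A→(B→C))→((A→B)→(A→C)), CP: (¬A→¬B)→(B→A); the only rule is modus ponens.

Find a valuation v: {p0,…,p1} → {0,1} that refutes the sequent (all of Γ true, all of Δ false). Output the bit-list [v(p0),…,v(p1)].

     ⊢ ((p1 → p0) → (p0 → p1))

Enumerate valuations to refute Γ ⊢ Δ:
  v=00: Γ:[] Δ:[((p1 → p0) → (p0 → p1))=T] refutes=False
  v=01: Γ:[] Δ:[((p1 → p0) → (p0 → p1))=T] refutes=False
  v=10: Γ:[] Δ:[((p1 → p0) → (p0 → p1))=F] refutes=True  ← countermodel

Result: [1, 0]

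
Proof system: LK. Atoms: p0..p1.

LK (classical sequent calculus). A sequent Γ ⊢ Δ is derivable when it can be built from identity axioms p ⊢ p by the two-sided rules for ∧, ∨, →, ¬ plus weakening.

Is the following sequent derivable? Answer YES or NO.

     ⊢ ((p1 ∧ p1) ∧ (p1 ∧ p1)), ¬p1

Proof tree:
[¬R]  ⊢ ((p1 ∧ p1) ∧ (p1 ∧ p1)), ¬p1
  [∧R] p1 ⊢ ((p1 ∧ p1) ∧ (p1 ∧ p1))
    [∧R] p1 ⊢ (p1 ∧ p1)
      [Ax] p1 ⊢ p1
      [Ax] p1 ⊢ p1
    [∧R] p1 ⊢ (p1 ∧ p1)
      [Ax] p1 ⊢ p1
      [Ax] p1 ⊢ p1

Result: YES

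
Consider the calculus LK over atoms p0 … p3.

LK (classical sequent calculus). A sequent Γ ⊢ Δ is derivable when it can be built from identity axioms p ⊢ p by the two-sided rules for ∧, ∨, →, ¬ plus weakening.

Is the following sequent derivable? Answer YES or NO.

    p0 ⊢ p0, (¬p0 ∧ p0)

Derivation (root first):
[∧R] p0 ⊢ p0, (¬p0 ∧ p0)
  [¬R]  ⊢ p0, ¬p0
    [Ax] p0 ⊢ p0
  [Ax] p0 ⊢ p0

Result: YES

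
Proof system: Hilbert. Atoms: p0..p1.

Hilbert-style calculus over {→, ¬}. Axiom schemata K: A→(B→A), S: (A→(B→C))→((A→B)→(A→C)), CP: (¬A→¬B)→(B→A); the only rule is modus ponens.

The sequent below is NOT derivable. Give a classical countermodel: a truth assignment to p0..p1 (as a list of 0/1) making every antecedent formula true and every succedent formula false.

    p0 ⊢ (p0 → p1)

Search for a countermodel by truth-table:
  v=00: Γ:[p0=F] Δ:[(p0 → p1)=T] refutes=False
  v=01: Γ:[p0=F] Δ:[(p0 → p1)=T] refutes=False
  v=10: Γ:[p0=T] Δ:[(p0 → p1)=F] refutes=True  ← countermodel

Result: [1, 0]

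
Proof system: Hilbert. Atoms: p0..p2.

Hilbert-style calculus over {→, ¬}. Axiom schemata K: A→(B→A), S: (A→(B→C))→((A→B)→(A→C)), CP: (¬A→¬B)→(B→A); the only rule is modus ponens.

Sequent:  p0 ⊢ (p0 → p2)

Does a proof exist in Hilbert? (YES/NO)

Enumerate valuations to refute Γ ⊢ Δ:
  v=000: Γ:[p0=F] Δ:[(p0 → p2)=T] refutes=False
  v=001: Γ:[p0=F] Δ:[(p0 → p2)=T] refutes=False
  v=010: Γ:[p0=F] Δ:[(p0 → p2)=T] refutes=False
  v=011: Γ:[p0=F] Δ:[(p0 → p2)=T] refutes=False
  v=100: Γ:[p0=T] Δ:[(p0 → p2)=F] refutes=True  ← countermodel

Result: NO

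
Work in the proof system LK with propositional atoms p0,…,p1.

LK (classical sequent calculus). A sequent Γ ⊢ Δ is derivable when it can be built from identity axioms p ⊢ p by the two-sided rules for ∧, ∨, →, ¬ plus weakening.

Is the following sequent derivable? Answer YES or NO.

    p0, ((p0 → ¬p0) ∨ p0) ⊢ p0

Proof tree:
[∨L] p0, ((p0 → ¬p0) ∨ p0) ⊢ p0
  [→L] p0, (p0 → ¬p0) ⊢ 
    [Ax] p0 ⊢ p0
    [¬L] p0, ¬p0 ⊢ 
      [Ax] p0 ⊢ p0
  [Ax] p0 ⊢ p0

Result: YES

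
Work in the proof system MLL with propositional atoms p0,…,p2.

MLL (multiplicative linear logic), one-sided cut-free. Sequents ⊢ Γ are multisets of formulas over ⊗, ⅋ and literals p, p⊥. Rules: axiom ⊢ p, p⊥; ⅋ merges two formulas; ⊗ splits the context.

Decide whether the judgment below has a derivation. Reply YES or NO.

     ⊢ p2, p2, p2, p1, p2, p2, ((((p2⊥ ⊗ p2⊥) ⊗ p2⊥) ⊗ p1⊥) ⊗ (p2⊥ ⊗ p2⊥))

Proof tree:
[⊗]  ⊢ p2, p2, p2, p1, p2, p2, ((((p2⊥ ⊗ p2⊥) ⊗ p2⊥) ⊗ p1⊥) ⊗ (p2⊥ ⊗ p2⊥))
  [⊗]  ⊢ p2, p2, p2, p1, (((p2⊥ ⊗ p2⊥) ⊗ p2⊥) ⊗ p1⊥)
    [⊗]  ⊢ p2, p2, p2, ((p2⊥ ⊗ p2⊥) ⊗ p2⊥)
      [⊗]  ⊢ p2, p2, (p2⊥ ⊗ p2⊥)
        [Ax]  ⊢ p2, p2⊥
        [Ax]  ⊢ p2, p2⊥
      [Ax]  ⊢ p2, p2⊥
    [Ax]  ⊢ p1, p1⊥
  [⊗]  ⊢ p2, p2, (p2⊥ ⊗ p2⊥)
    [Ax]  ⊢ p2, p2⊥
    [Ax]  ⊢ p2, p2⊥

Result: YES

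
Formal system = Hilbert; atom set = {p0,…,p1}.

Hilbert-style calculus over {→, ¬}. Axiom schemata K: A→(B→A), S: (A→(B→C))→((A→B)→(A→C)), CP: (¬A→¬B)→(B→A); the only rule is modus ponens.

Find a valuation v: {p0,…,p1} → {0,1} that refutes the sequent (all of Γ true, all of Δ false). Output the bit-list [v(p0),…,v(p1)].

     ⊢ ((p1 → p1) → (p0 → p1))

Truth-table refutation:
  v=00: Γ:[] Δ:[((p1 → p1) → (p0 → p1))=T] refutes=False
  v=01: Γ:[] Δ:[((p1 → p1) → (p0 → p1))=T] refutes=False
  v=10: Γ:[] Δ:[((p1 → p1) → (p0 → p1))=F] refutes=True  ← countermodel

Result: [1, 0]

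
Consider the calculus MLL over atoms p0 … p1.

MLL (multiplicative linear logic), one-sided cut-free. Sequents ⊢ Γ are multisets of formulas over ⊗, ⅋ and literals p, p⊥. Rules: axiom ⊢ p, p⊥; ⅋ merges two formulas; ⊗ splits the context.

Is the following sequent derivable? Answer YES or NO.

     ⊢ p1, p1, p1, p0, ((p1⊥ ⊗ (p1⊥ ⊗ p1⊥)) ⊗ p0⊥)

Derivation (root first):
[⊗]  ⊢ p1, p1, p1, p0, ((p1⊥ ⊗ (p1⊥ ⊗ p1⊥)) ⊗ p0⊥)
  [⊗]  ⊢ p1, p1, p1, (p1⊥ ⊗ (p1⊥ ⊗ p1⊥))
    [Ax]  ⊢ p1, p1⊥
    [⊗]  ⊢ p1, p1, (p1⊥ ⊗ p1⊥)
      [Ax]  ⊢ p1, p1⊥
      [Ax]  ⊢ p1, p1⊥
  [Ax]  ⊢ p0, p0⊥

Result: YES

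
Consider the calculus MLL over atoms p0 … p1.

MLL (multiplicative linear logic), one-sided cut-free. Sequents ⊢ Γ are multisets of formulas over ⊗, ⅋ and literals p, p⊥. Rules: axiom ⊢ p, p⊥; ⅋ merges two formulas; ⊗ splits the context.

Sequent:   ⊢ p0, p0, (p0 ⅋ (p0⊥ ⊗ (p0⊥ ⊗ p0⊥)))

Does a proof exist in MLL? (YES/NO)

Derivation trace:
[⅋]  ⊢ p0, p0, (p0 ⅋ (p0⊥ ⊗ (p0⊥ ⊗ p0⊥)))
  [⊗]  ⊢ p0, p0, p0, (p0⊥ ⊗ (p0⊥ ⊗ p0⊥))
    [Ax]  ⊢ p0, p0⊥
    [⊗]  ⊢ p0, p0, (p0⊥ ⊗ p0⊥)
      [Ax]  ⊢ p0, p0⊥
      [Ax]  ⊢ p0, p0⊥

Result: YES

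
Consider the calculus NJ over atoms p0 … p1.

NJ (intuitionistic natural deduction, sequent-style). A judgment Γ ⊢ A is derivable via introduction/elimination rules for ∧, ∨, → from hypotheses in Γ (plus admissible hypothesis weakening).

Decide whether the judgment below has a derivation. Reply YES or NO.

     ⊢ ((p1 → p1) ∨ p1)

Derivation trace:
[∨I₁]  ⊢ ((p1 → p1) ∨ p1)
  [→I]  ⊢ (p1 → p1)
    [Ax] p1 ⊢ p1

Result: YES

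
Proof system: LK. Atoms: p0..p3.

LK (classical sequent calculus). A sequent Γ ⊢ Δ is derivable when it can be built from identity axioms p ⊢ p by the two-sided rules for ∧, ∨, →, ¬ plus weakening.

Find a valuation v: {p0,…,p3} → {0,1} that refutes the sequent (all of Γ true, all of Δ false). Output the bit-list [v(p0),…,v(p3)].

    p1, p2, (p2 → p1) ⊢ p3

Enumerate valuations to refute Γ ⊢ Δ:
  v=0000: Γ:[p1=F, p2=F, (p2 → p1)=T] Δ:[p3=F] refutes=False
  v=0001: Γ:[p1=F, p2=F, (p2 → p1)=T] Δ:[p3=T] refutes=False
  v=0010: Γ:[p1=F, p2=T, (p2 → p1)=F] Δ:[p3=F] refutes=False
  v=0011: Γ:[p1=F, p2=T, (p2 → p1)=F] Δ:[p3=T] refutes=False
  v=0100: Γ:[p1=T, p2=F, (p2 → p1)=T] Δ:[p3=F] refutes=False
  v=0101: Γ:[p1=T, p2=F, (p2 → p1)=T] Δ:[p3=T] refutes=False
  v=0110: Γ:[p1=T, p2=T, (p2 → p1)=T] Δ:[p3=F] refutes=True  ← countermodel

Result: [0, 1, 1, 0]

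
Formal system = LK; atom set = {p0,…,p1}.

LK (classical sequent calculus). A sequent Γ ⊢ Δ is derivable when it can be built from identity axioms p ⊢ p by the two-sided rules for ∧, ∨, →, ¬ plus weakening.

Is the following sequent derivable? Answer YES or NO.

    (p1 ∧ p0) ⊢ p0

Derivation trace:
[∧L] (p1 ∧ p0) ⊢ p0
  [WL] p0, p1 ⊢ p0
    [Ax] p0 ⊢ p0

Result: YES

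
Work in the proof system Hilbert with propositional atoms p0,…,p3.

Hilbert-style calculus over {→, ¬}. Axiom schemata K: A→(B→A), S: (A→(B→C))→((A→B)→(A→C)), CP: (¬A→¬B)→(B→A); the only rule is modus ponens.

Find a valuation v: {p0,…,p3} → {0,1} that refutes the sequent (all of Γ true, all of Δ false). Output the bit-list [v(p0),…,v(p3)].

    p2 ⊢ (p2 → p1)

Truth-table refutation:
  v=0000: Γ:[p2=F] Δ:[(p2 → p1)=T] refutes=False
  v=0001: Γ:[p2=F] Δ:[(p2 → p1)=T] refutes=False
  v=0010: Γ:[p2=T] Δ:[(p2 → p1)=F] refutes=True  ← countermodel

Result: [0, 0, 1, 0]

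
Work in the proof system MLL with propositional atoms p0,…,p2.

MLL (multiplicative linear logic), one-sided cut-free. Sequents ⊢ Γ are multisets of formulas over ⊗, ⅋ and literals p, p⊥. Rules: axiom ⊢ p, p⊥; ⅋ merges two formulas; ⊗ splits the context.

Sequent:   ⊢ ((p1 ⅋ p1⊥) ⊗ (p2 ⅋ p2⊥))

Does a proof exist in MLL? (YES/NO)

Derivation trace:
[⊗]  ⊢ ((p1 ⅋ p1⊥) ⊗ (p2 ⅋ p2⊥))
  [⅋]  ⊢ (p1 ⅋ p1⊥)
    [Ax]  ⊢ p1, p1⊥
  [⅋]  ⊢ (p2 ⅋ p2⊥)
    [Ax]  ⊢ p2, p2⊥

Result: YES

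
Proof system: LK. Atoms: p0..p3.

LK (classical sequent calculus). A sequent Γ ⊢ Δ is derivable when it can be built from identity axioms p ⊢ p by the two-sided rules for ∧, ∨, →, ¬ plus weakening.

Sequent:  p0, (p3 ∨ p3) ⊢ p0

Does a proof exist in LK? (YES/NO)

Derivation (root first):
[∨L] p0, (p3 ∨ p3) ⊢ p0
  [WL] p0, p3 ⊢ p0
    [Ax] p0 ⊢ p0
  [WL] p0, p3 ⊢ p0
    [Ax] p0 ⊢ p0

Result: YES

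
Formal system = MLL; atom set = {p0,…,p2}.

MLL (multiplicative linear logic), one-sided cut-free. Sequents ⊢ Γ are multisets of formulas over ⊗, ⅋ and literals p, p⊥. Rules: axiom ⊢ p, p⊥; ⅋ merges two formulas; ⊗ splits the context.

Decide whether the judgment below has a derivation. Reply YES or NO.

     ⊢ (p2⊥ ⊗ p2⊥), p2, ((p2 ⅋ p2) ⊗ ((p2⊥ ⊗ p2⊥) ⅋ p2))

Derivation (root first):
[⊗]  ⊢ (p2⊥ ⊗ p2⊥), p2, ((p2 ⅋ p2) ⊗ ((p2⊥ ⊗ p2⊥) ⅋ p2))
  [⅋]  ⊢ (p2⊥ ⊗ p2⊥), (p2 ⅋ p2)
    [⊗]  ⊢ p2, p2, (p2⊥ ⊗ p2⊥)
      [Ax]  ⊢ p2, p2⊥
      [Ax]  ⊢ p2, p2⊥
  [⅋]  ⊢ p2, ((p2⊥ ⊗ p2⊥) ⅋ p2)
    [⊗]  ⊢ p2, p2, (p2⊥ ⊗ p2⊥)
      [Ax]  ⊢ p2, p2⊥
      [Ax]  ⊢ p2, p2⊥

Result: YES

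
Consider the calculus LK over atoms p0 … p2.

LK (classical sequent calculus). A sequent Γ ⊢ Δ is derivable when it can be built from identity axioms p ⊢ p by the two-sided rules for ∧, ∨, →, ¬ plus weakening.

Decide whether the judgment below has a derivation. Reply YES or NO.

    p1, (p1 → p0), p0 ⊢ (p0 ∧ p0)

Derivation (root first):
[∧R] p1, (p1 → p0), p0 ⊢ (p0 ∧ p0)
  [→L] p1, (p1 → p0) ⊢ p0
    [Ax] p1 ⊢ p1
    [Ax] p0 ⊢ p0
  [Ax] p0 ⊢ p0

Result: YES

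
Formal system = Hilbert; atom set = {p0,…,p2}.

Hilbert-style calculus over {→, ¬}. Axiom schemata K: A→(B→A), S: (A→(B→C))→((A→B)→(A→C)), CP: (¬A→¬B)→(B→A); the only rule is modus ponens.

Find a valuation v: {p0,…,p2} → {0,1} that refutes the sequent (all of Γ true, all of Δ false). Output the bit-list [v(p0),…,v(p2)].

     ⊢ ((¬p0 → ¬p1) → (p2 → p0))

Truth-table refutation:
  v=000: Γ:[] Δ:[((¬p0 → ¬p1) → (p2 → p0))=T] refutes=False
  v=001: Γ:[] Δ:[((¬p0 → ¬p1) → (p2 → p0))=F] refutes=True  ← countermodel

Result: [0, 0, 1]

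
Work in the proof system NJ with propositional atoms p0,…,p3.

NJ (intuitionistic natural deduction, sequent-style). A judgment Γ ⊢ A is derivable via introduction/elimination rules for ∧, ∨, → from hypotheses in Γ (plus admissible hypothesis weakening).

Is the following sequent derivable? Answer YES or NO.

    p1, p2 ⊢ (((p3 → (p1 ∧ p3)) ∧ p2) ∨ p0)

Proof tree:
[∨I₁] p1, p2 ⊢ (((p3 → (p1 ∧ p3)) ∧ p2) ∨ p0)
  [∧I] p1, p2 ⊢ ((p3 → (p1 ∧ p3)) ∧ p2)
    [→I] p1 ⊢ (p3 → (p1 ∧ p3))
      [∧I] p1, p3 ⊢ (p1 ∧ p3)
        [Ax] p1 ⊢ p1
        [Ax] p3 ⊢ p3
    [Ax] p2 ⊢ p2

Result: YES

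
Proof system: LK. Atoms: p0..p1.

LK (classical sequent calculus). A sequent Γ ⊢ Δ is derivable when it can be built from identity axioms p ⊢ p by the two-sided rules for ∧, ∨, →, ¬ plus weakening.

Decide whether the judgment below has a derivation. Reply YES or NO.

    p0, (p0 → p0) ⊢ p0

Derivation trace:
[→L] p0, (p0 → p0) ⊢ p0
  [Ax] p0 ⊢ p0
  [WL] p0, p0 ⊢ p0
    [Ax] p0 ⊢ p0

Result: YES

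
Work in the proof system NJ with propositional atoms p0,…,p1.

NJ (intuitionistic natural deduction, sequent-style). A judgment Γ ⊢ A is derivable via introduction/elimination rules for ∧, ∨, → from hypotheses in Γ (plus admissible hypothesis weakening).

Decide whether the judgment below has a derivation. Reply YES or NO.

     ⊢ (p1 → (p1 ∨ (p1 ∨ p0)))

Derivation (root first):
[→I]  ⊢ (p1 → (p1 ∨ (p1 ∨ p0)))
  [∨I₂] p1 ⊢ (p1 ∨ (p1 ∨ p0))
    [∨I₁] p1 ⊢ (p1 ∨ p0)
      [Ax] p1 ⊢ p1

Result: YES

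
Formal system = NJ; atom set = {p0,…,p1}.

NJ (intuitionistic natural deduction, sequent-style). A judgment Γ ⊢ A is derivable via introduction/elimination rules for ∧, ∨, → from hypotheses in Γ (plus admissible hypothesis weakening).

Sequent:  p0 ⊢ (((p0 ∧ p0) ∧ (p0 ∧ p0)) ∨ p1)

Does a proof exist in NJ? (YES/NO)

Proof tree:
[∨I₁] p0 ⊢ (((p0 ∧ p0) ∧ (p0 ∧ p0)) ∨ p1)
  [∧I] p0 ⊢ ((p0 ∧ p0) ∧ (p0 ∧ p0))
    [∧I] p0 ⊢ (p0 ∧ p0)
      [Ax] p0 ⊢ p0
      [Ax] p0 ⊢ p0
    [∧I] p0 ⊢ (p0 ∧ p0)
      [Ax] p0 ⊢ p0
      [Ax] p0 ⊢ p0

Result: YES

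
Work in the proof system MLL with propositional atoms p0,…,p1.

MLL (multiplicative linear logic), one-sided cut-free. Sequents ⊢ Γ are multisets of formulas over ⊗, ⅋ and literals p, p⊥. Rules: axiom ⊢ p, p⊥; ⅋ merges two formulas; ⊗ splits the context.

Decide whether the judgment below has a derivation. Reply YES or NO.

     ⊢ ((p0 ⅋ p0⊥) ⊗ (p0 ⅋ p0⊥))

Derivation trace:
[⊗]  ⊢ ((p0 ⅋ p0⊥) ⊗ (p0 ⅋ p0⊥))
  [⅋]  ⊢ (p0 ⅋ p0⊥)
    [Ax]  ⊢ p0, p0⊥
  [⅋]  ⊢ (p0 ⅋ p0⊥)
    [Ax]  ⊢ p0, p0⊥

Result: YES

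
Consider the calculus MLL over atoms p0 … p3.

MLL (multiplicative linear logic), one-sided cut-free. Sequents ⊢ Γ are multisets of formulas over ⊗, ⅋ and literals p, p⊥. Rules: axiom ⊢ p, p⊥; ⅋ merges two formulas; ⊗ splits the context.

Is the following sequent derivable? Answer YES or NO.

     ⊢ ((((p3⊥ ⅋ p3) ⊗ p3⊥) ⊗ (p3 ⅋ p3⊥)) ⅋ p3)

Derivation trace:
[⅋]  ⊢ ((((p3⊥ ⅋ p3) ⊗ p3⊥) ⊗ (p3 ⅋ p3⊥)) ⅋ p3)
  [⊗]  ⊢ p3, (((p3⊥ ⅋ p3) ⊗ p3⊥) ⊗ (p3 ⅋ p3⊥))
    [⊗]  ⊢ p3, ((p3⊥ ⅋ p3) ⊗ p3⊥)
      [⅋]  ⊢ (p3⊥ ⅋ p3)
        [Ax]  ⊢ p3, p3⊥
      [Ax]  ⊢ p3, p3⊥
    [⅋]  ⊢ (p3 ⅋ p3⊥)
      [Ax]  ⊢ p3, p3⊥

Result: YES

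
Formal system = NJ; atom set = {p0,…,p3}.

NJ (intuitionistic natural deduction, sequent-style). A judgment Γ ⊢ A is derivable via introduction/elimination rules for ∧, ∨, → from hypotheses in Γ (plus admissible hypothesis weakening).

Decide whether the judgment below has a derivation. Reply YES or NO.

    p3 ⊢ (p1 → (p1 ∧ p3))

Derivation trace:
[→I] p3 ⊢ (p1 → (p1 ∧ p3))
  [∧I] p1, p3 ⊢ (p1 ∧ p3)
    [Ax] p1 ⊢ p1
    [Ax] p3 ⊢ p3

Result: YES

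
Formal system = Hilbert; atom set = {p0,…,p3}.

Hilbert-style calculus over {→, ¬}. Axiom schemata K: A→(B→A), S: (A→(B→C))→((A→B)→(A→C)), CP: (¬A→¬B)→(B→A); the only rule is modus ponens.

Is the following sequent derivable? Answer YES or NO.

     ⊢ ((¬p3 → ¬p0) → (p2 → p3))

Search for a countermodel by truth-table:
  v=0000: Γ:[] Δ:[((¬p3 → ¬p0) → (p2 → p3))=T] refutes=False
  v=0001: Γ:[] Δ:[((¬p3 → ¬p0) → (p2 → p3))=T] refutes=False
  v=0010: Γ:[] Δ:[((¬p3 → ¬p0) → (p2 → p3))=F] refutes=True  ← countermodel

Result: NO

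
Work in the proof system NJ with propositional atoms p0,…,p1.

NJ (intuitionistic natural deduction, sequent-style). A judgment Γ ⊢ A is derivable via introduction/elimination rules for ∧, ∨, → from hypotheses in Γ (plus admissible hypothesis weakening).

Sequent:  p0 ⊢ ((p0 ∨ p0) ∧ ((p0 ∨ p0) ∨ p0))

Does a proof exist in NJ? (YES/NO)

Proof tree:
[∧I] p0 ⊢ ((p0 ∨ p0) ∧ ((p0 ∨ p0) ∨ p0))
  [∨I₁] p0 ⊢ (p0 ∨ p0)
    [Ax] p0 ⊢ p0
  [∨I₁] p0 ⊢ ((p0 ∨ p0) ∨ p0)
    [∨I₁] p0 ⊢ (p0 ∨ p0)
      [Ax] p0 ⊢ p0

Result: YES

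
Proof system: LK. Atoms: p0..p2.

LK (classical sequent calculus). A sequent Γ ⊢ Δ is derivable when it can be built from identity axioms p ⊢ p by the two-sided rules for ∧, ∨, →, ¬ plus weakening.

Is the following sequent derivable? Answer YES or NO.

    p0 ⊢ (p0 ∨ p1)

Proof tree:
[∨R] p0 ⊢ (p0 ∨ p1)
  [WR] p0 ⊢ p0, p1
    [Ax] p0 ⊢ p0

Result: YES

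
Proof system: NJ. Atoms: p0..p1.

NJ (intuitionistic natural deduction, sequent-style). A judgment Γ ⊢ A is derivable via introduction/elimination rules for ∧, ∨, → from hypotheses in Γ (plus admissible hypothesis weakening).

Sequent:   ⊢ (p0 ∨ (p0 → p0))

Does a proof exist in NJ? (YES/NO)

Proof tree:
[∨I₂]  ⊢ (p0 ∨ (p0 → p0))
  [→I]  ⊢ (p0 → p0)
    [Ax] p0 ⊢ p0

Result: YES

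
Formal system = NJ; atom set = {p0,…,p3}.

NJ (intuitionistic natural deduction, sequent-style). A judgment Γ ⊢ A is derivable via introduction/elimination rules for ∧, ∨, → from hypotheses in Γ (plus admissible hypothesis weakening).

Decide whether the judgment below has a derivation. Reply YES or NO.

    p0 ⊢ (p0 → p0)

Derivation trace:
[Wk] p0 ⊢ (p0 → p0)
  [→I]  ⊢ (p0 → p0)
    [Ax] p0 ⊢ p0

Result: YES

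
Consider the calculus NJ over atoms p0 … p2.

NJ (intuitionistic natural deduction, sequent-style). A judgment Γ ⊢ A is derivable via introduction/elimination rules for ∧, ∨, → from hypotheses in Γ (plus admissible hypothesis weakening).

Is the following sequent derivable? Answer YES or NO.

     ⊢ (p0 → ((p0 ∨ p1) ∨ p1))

Proof tree:
[→I]  ⊢ (p0 → ((p0 ∨ p1) ∨ p1))
  [∨I₁] p0 ⊢ ((p0 ∨ p1) ∨ p1)
    [∨I₁] p0 ⊢ (p0 ∨ p1)
      [Ax] p0 ⊢ p0

Result: YES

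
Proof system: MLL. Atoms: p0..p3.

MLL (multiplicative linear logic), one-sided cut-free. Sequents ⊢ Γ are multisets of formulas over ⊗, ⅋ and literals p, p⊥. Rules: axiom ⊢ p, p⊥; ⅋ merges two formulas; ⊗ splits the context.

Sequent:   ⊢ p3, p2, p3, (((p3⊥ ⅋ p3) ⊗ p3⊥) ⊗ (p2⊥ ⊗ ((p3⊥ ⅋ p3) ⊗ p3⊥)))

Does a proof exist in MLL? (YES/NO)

Proof tree:
[⊗]  ⊢ p3, p2, p3, (((p3⊥ ⅋ p3) ⊗ p3⊥) ⊗ (p2⊥ ⊗ ((p3⊥ ⅋ p3) ⊗ p3⊥)))
  [⊗]  ⊢ p3, ((p3⊥ ⅋ p3) ⊗ p3⊥)
    [⅋]  ⊢ (p3⊥ ⅋ p3)
      [Ax]  ⊢ p3, p3⊥
    [Ax]  ⊢ p3, p3⊥
  [⊗]  ⊢ p2, p3, (p2⊥ ⊗ ((p3⊥ ⅋ p3) ⊗ p3⊥))
    [Ax]  ⊢ p2, p2⊥
    [⊗]  ⊢ p3, ((p3⊥ ⅋ p3) ⊗ p3⊥)
      [⅋]  ⊢ (p3⊥ ⅋ p3)
        [Ax]  ⊢ p3, p3⊥
      [Ax]  ⊢ p3, p3⊥

Result: YES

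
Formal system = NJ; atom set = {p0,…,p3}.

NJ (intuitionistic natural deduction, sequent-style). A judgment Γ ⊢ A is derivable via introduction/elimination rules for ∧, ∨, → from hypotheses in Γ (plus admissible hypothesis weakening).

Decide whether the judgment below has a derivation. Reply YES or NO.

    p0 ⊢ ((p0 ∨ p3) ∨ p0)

Proof tree:
[∨I₁] p0 ⊢ ((p0 ∨ p3) ∨ p0)
  [∨I₁] p0 ⊢ (p0 ∨ p3)
    [Ax] p0 ⊢ p0

Result: YES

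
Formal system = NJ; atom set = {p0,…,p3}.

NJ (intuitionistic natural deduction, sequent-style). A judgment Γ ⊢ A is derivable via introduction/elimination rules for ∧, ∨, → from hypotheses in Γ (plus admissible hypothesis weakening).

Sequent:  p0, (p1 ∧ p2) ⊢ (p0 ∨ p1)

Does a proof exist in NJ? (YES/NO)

Derivation (root first):
[Wk] p0, (p1 ∧ p2) ⊢ (p0 ∨ p1)
  [∨I₁] p0 ⊢ (p0 ∨ p1)
    [Ax] p0 ⊢ p0

Result: YES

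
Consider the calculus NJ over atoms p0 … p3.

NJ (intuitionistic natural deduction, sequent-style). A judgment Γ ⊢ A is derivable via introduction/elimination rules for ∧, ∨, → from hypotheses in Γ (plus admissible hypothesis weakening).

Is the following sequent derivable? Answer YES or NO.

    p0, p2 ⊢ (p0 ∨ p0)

Derivation (root first):
[Wk] p0, p2 ⊢ (p0 ∨ p0)
  [∨I₂] p0 ⊢ (p0 ∨ p0)
    [Ax] p0 ⊢ p0

Result: YES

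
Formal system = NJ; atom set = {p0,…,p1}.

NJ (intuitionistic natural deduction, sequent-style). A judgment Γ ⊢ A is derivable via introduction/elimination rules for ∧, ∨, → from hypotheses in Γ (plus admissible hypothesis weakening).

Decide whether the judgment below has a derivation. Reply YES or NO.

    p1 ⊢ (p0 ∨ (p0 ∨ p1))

Derivation trace:
[∨I₂] p1 ⊢ (p0 ∨ (p0 ∨ p1))
  [∨I₂] p1 ⊢ (p0 ∨ p1)
    [Ax] p1 ⊢ p1

Result: YES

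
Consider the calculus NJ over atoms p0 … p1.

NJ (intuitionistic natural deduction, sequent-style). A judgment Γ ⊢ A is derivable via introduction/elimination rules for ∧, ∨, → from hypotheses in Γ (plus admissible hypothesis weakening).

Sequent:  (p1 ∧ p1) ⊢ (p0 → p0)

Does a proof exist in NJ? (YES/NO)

Derivation trace:
[Wk] (p1 ∧ p1) ⊢ (p0 → p0)
  [→I]  ⊢ (p0 → p0)
    [Ax] p0 ⊢ p0

Result: YES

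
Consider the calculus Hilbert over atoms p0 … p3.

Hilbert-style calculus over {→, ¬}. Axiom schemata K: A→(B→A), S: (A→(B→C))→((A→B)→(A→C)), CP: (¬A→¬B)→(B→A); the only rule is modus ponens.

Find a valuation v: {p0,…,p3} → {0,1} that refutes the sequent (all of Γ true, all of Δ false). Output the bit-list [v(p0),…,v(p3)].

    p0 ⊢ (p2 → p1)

Search for a countermodel by truth-table:
  v=0000: Γ:[p0=F] Δ:[(p2 → p1)=T] refutes=False
  v=0001: Γ:[p0=F] Δ:[(p2 → p1)=T] refutes=False
  v=0010: Γ:[p0=F] Δ:[(p2 → p1)=F] refutes=False
  v=0011: Γ:[p0=F] Δ:[(p2 → p1)=F] refutes=False
  v=0100: Γ:[p0=F] Δ:[(p2 → p1)=T] refutes=False
  v=0101: Γ:[p0=F] Δ:[(p2 → p1)=T] refutes=False
  v=0110: Γ:[p0=F] Δ:[(p2 → p1)=T] refutes=False
  v=0111: Γ:[p0=F] Δ:[(p2 → p1)=T] refutes=False
  v=1000: Γ:[p0=T] Δ:[(p2 → p1)=T] refutes=False
  v=1001: Γ:[p0=T] Δ:[(p2 → p1)=T] refutes=False
  v=1010: Γ:[p0=T] Δ:[(p2 → p1)=F] refutes=True  ← countermodel

Result: [1, 0, 1, 0]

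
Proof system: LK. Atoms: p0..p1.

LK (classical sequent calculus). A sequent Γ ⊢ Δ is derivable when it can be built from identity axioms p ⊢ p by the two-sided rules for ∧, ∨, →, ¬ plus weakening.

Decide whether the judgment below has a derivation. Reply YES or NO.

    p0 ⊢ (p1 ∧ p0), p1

Enumerate valuations to refute Γ ⊢ Δ:
  v=00: Γ:[p0=F] Δ:[(p1 ∧ p0)=F, p1=F] refutes=False
  v=01: Γ:[p0=F] Δ:[(p1 ∧ p0)=F, p1=T] refutes=False
  v=10: Γ:[p0=T] Δ:[(p1 ∧ p0)=F, p1=F] refutes=True  ← countermodel

Result: NO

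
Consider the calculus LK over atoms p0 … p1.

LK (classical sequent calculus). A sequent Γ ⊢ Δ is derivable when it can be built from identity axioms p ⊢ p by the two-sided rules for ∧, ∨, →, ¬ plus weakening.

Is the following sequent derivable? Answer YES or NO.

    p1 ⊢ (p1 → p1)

Derivation (root first):
[WL] p1 ⊢ (p1 → p1)
  [→R]  ⊢ (p1 → p1)
    [Ax] p1 ⊢ p1

Result: YES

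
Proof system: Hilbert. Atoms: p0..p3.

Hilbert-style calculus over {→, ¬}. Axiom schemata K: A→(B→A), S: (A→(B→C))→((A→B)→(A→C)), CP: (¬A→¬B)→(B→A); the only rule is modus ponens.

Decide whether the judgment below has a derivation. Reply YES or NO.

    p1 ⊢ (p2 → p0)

Search for a countermodel by truth-table:
  v=0000: Γ:[p1=F] Δ:[(p2 → p0)=T] refutes=False
  v=0001: Γ:[p1=F] Δ:[(p2 → p0)=T] refutes=False
  v=0010: Γ:[p1=F] Δ:[(p2 → p0)=F] refutes=False
  v=0011: Γ:[p1=F] Δ:[(p2 → p0)=F] refutes=False
  v=0100: Γ:[p1=T] Δ:[(p2 → p0)=T] refutes=False
  v=0101: Γ:[p1=T] Δ:[(p2 → p0)=T] refutes=False
  v=0110: Γ:[p1=T] Δ:[(p2 → p0)=F] refutes=True  ← countermodel

Result: NO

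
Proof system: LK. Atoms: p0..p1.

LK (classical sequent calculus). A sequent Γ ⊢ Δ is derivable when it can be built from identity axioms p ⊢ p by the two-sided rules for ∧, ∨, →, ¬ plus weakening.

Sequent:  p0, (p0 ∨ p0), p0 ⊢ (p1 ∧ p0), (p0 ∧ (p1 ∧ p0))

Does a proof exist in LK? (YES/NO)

Truth-table refutation:
  v=00: Γ:[p0=F, (p0 ∨ p0)=F, p0=F] Δ:[(p1 ∧ p0)=F, (p0 ∧ (p1 ∧ p0))=F] refutes=False
  v=01: Γ:[p0=F, (p0 ∨ p0)=F, p0=F] Δ:[(p1 ∧ p0)=F, (p0 ∧ (p1 ∧ p0))=F] refutes=False
  v=10: Γ:[p0=T, (p0 ∨ p0)=T, p0=T] Δ:[(p1 ∧ p0)=F, (p0 ∧ (p1 ∧ p0))=F] refutes=True  ← countermodel

Result: NO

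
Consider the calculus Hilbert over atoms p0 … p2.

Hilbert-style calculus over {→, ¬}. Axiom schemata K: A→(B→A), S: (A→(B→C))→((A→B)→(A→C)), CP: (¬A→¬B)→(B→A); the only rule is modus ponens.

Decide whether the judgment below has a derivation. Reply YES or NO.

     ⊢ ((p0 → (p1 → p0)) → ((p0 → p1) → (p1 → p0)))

Truth-table refutation:
  v=000: Γ:[] Δ:[((p0 → (p1 → p0)) → ((p0 → p1) → (p1 → p0)))=T] refutes=False
  v=001: Γ:[] Δ:[((p0 → (p1 → p0)) → ((p0 → p1) → (p1 → p0)))=T] refutes=False
  v=010: Γ:[] Δ:[((p0 → (p1 → p0)) → ((p0 → p1) → (p1 → p0)))=F] refutes=True  ← countermodel

Result: NO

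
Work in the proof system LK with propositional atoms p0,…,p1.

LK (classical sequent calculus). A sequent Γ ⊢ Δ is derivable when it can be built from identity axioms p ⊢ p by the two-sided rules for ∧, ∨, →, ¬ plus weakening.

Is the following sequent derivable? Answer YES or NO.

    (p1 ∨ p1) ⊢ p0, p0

Truth-table refutation:
  v=00: Γ:[(p1 ∨ p1)=F] Δ:[p0=F, p0=F] refutes=False
  v=01: Γ:[(p1 ∨ p1)=T] Δ:[p0=F, p0=F] refutes=True  ← countermodel

Result: NO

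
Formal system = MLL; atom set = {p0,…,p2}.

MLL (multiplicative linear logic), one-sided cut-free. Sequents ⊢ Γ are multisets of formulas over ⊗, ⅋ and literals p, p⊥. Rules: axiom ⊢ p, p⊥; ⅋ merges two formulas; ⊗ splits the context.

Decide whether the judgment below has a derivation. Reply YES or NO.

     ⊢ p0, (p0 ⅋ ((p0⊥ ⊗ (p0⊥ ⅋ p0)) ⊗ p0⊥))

Proof tree:
[⅋]  ⊢ p0, (p0 ⅋ ((p0⊥ ⊗ (p0⊥ ⅋ p0)) ⊗ p0⊥))
  [⊗]  ⊢ p0, p0, ((p0⊥ ⊗ (p0⊥ ⅋ p0)) ⊗ p0⊥)
    [⊗]  ⊢ p0, (p0⊥ ⊗ (p0⊥ ⅋ p0))
      [Ax]  ⊢ p0, p0⊥
      [⅋]  ⊢ (p0⊥ ⅋ p0)
        [Ax]  ⊢ p0, p0⊥
    [Ax]  ⊢ p0, p0⊥

Result: YES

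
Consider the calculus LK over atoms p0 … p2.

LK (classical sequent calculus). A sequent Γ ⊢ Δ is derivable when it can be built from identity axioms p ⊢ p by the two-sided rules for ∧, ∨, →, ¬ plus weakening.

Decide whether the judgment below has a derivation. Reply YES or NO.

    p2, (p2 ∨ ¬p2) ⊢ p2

Proof tree:
[∨L] p2, (p2 ∨ ¬p2) ⊢ p2
  [Ax] p2 ⊢ p2
  [¬L] p2, ¬p2 ⊢ 
    [Ax] p2 ⊢ p2

Result: YES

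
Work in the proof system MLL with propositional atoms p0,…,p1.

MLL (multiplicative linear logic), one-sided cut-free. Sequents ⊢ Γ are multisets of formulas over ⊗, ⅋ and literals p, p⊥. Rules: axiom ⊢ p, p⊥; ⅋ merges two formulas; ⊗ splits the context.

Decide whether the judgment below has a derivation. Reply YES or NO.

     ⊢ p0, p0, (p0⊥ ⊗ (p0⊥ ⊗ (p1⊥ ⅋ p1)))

Proof tree:
[⊗]  ⊢ p0, p0, (p0⊥ ⊗ (p0⊥ ⊗ (p1⊥ ⅋ p1)))
  [Ax]  ⊢ p0, p0⊥
  [⊗]  ⊢ p0, (p0⊥ ⊗ (p1⊥ ⅋ p1))
    [Ax]  ⊢ p0, p0⊥
    [⅋]  ⊢ (p1⊥ ⅋ p1)
      [Ax]  ⊢ p1, p1⊥

Result: YES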